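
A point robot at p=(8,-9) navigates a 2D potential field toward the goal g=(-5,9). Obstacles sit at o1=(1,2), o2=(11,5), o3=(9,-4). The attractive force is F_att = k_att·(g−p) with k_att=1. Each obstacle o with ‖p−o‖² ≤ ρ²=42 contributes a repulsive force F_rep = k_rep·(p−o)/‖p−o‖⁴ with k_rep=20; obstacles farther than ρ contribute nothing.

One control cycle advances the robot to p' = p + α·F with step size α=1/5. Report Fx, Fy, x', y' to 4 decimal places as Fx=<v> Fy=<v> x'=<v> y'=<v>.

Fx=-13.0296 Fy=17.8521 x'=5.3941 y'=-5.4296

F_att = 1·(g−p) = 1·(-13,18) = (-13.0000,18.0000)
o1: d²=170 > ρ²=42 → inactive
o2: d²=205 > ρ²=42 → inactive
o3: d²=26 ≤ ρ²=42; F_rep = 20·(-1,-5)/26² = (-0.0296,-0.1479)
F = F_att + ΣF_rep = (-13.0296,17.8521)
p' = p + 1/5·F = (5.3941,-5.4296)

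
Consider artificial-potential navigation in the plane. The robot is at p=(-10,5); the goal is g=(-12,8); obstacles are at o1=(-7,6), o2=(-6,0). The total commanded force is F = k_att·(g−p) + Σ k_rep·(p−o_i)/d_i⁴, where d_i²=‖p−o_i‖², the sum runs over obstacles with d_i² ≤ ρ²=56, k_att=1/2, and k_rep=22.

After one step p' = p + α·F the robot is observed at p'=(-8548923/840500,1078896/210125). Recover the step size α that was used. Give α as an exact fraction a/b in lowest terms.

F_att = 1/2·(g−p) = 1/2·(-2,3) = (-1.0000,1.5000)
o1: d²=10 ≤ ρ²=56; F_rep = 22·(-3,-1)/10² = (-0.6600,-0.2200)
o2: d²=41 ≤ ρ²=56; F_rep = 22·(-4,5)/41² = (-0.0523,0.0654)
F = F_att + ΣF_rep = (-1.7123,1.3454)
Δp = p'−p = (-0.1712,0.1345); α = Δx/Fx = (-143923/840500) / (-143923/84050) = 1/10
check: Δy/Fy = (28271/210125) / (56542/42025) = 1/10 ✓

α = 1/10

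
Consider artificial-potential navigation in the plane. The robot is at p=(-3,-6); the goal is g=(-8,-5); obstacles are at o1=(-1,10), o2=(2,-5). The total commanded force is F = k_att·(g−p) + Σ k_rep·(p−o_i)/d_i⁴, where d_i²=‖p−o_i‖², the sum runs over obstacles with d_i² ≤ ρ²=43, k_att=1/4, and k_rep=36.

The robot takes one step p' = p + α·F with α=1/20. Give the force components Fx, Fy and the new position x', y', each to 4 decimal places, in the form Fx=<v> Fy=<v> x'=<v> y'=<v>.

F_att = 1/4·(g−p) = 1/4·(-5,1) = (-1.2500,0.2500)
o1: d²=260 > ρ²=43 → inactive
o2: d²=26 ≤ ρ²=43; F_rep = 36·(-5,-1)/26² = (-0.2663,-0.0533)
F = F_att + ΣF_rep = (-1.5163,0.1967)
p' = p + 1/20·F = (-3.0758,-5.9902)

Fx=-1.5163 Fy=0.1967 x'=-3.0758 y'=-5.9902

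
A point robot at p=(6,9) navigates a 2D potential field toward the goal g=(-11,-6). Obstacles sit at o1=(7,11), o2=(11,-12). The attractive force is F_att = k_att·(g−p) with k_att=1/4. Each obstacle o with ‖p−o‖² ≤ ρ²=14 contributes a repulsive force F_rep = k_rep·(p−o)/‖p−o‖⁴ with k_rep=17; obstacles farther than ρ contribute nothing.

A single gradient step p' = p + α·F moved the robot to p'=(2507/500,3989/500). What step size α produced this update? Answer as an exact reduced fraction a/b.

α = 1/5

F_att = 1/4·(g−p) = 1/4·(-17,-15) = (-4.2500,-3.7500)
o1: d²=5 ≤ ρ²=14; F_rep = 17·(-1,-2)/5² = (-0.6800,-1.3600)
o2: d²=466 > ρ²=14 → inactive
F = F_att + ΣF_rep = (-4.9300,-5.1100)
Δp = p'−p = (-0.9860,-1.0220); α = Δx/Fx = (-493/500) / (-493/100) = 1/5
check: Δy/Fy = (-511/500) / (-511/100) = 1/5 ✓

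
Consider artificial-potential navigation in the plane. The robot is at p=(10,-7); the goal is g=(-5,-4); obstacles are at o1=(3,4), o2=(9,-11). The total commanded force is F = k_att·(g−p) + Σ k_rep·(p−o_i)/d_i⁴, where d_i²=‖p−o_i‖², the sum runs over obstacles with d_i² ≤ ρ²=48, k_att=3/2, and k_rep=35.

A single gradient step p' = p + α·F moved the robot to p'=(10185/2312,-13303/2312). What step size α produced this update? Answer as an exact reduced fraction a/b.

α = 1/4

F_att = 3/2·(g−p) = 3/2·(-15,3) = (-22.5000,4.5000)
o1: d²=170 > ρ²=48 → inactive
o2: d²=17 ≤ ρ²=48; F_rep = 35·(1,4)/17² = (0.1211,0.4844)
F = F_att + ΣF_rep = (-22.3789,4.9844)
Δp = p'−p = (-5.5947,1.2461); α = Δx/Fx = (-12935/2312) / (-12935/578) = 1/4
check: Δy/Fy = (2881/2312) / (2881/578) = 1/4 ✓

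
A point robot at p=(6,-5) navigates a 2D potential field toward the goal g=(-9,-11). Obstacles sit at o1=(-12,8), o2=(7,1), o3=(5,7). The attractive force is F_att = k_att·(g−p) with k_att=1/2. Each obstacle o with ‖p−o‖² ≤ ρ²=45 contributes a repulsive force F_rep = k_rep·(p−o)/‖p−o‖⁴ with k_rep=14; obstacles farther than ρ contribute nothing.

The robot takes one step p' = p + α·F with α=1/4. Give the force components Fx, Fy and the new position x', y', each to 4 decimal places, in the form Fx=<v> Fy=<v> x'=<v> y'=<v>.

F_att = 1/2·(g−p) = 1/2·(-15,-6) = (-7.5000,-3.0000)
o1: d²=493 > ρ²=45 → inactive
o2: d²=37 ≤ ρ²=45; F_rep = 14·(-1,-6)/37² = (-0.0102,-0.0614)
o3: d²=145 > ρ²=45 → inactive
F = F_att + ΣF_rep = (-7.5102,-3.0614)
p' = p + 1/4·F = (4.1224,-5.7653)

Fx=-7.5102 Fy=-3.0614 x'=4.1224 y'=-5.7653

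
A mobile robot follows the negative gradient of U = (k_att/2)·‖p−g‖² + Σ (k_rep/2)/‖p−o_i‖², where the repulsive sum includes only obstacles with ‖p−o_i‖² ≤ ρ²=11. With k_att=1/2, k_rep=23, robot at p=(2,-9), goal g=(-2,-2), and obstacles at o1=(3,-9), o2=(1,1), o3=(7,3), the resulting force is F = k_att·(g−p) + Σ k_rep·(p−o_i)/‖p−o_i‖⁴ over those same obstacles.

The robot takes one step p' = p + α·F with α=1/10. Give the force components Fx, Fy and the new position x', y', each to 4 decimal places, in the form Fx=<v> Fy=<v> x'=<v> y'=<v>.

F_att = 1/2·(g−p) = 1/2·(-4,7) = (-2.0000,3.5000)
o1: d²=1 ≤ ρ²=11; F_rep = 23·(-1,0)/1² = (-23.0000,0.0000)
o2: d²=101 > ρ²=11 → inactive
o3: d²=169 > ρ²=11 → inactive
F = F_att + ΣF_rep = (-25.0000,3.5000)
p' = p + 1/10·F = (-0.5000,-8.6500)

Fx=-25.0000 Fy=3.5000 x'=-0.5000 y'=-8.6500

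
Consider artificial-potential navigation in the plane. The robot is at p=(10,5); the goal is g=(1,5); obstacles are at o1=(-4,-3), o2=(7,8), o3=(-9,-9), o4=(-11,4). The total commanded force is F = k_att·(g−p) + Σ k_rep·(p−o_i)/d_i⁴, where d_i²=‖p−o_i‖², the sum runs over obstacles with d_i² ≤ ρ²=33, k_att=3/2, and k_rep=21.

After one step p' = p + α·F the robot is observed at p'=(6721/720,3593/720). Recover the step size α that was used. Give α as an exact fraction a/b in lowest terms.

α = 1/20

F_att = 3/2·(g−p) = 3/2·(-9,0) = (-13.5000,0.0000)
o1: d²=260 > ρ²=33 → inactive
o2: d²=18 ≤ ρ²=33; F_rep = 21·(3,-3)/18² = (0.1944,-0.1944)
o3: d²=557 > ρ²=33 → inactive
o4: d²=442 > ρ²=33 → inactive
F = F_att + ΣF_rep = (-13.3056,-0.1944)
Δp = p'−p = (-0.6653,-0.0097); α = Δx/Fx = (-479/720) / (-479/36) = 1/20
check: Δy/Fy = (-7/720) / (-7/36) = 1/20 ✓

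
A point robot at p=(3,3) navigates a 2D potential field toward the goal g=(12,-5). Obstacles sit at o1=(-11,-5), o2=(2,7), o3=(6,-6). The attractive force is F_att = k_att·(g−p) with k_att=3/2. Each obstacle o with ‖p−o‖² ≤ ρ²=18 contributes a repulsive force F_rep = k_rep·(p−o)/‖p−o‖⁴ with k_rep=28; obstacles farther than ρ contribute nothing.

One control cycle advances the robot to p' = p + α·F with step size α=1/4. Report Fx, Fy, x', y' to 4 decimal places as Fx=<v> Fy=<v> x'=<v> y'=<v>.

Fx=13.5969 Fy=-12.3875 x'=6.3992 y'=-0.0969

F_att = 3/2·(g−p) = 3/2·(9,-8) = (13.5000,-12.0000)
o1: d²=260 > ρ²=18 → inactive
o2: d²=17 ≤ ρ²=18; F_rep = 28·(1,-4)/17² = (0.0969,-0.3875)
o3: d²=90 > ρ²=18 → inactive
F = F_att + ΣF_rep = (13.5969,-12.3875)
p' = p + 1/4·F = (6.3992,-0.0969)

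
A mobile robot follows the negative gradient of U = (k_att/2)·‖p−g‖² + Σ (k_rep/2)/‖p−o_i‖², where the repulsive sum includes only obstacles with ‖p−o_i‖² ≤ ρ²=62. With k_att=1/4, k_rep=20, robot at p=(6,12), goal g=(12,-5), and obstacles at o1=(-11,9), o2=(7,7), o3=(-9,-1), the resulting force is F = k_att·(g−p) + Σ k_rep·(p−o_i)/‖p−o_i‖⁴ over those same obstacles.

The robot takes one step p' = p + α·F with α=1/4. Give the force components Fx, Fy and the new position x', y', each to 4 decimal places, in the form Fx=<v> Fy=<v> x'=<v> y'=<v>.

F_att = 1/4·(g−p) = 1/4·(6,-17) = (1.5000,-4.2500)
o1: d²=298 > ρ²=62 → inactive
o2: d²=26 ≤ ρ²=62; F_rep = 20·(-1,5)/26² = (-0.0296,0.1479)
o3: d²=394 > ρ²=62 → inactive
F = F_att + ΣF_rep = (1.4704,-4.1021)
p' = p + 1/4·F = (6.3676,10.9745)

Fx=1.4704 Fy=-4.1021 x'=6.3676 y'=10.9745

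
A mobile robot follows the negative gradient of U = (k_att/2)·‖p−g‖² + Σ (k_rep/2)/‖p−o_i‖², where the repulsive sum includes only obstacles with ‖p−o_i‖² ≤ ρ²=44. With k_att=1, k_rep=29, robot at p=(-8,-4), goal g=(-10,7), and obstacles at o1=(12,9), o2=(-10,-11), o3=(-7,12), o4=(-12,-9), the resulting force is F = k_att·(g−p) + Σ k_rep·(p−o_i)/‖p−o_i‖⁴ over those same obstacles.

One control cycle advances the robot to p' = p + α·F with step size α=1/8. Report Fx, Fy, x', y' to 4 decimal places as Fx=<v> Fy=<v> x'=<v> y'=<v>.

F_att = 1·(g−p) = 1·(-2,11) = (-2.0000,11.0000)
o1: d²=569 > ρ²=44 → inactive
o2: d²=53 > ρ²=44 → inactive
o3: d²=257 > ρ²=44 → inactive
o4: d²=41 ≤ ρ²=44; F_rep = 29·(4,5)/41² = (0.0690,0.0863)
F = F_att + ΣF_rep = (-1.9310,11.0863)
p' = p + 1/8·F = (-8.2414,-2.6142)

Fx=-1.9310 Fy=11.0863 x'=-8.2414 y'=-2.6142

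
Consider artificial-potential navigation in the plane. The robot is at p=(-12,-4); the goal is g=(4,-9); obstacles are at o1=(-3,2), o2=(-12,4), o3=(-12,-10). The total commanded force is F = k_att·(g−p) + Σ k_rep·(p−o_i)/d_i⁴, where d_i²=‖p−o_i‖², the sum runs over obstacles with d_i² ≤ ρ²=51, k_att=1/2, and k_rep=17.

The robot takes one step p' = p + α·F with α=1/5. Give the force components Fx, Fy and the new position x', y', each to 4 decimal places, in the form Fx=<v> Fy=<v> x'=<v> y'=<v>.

Fx=8.0000 Fy=-2.4213 x'=-10.4000 y'=-4.4843

F_att = 1/2·(g−p) = 1/2·(16,-5) = (8.0000,-2.5000)
o1: d²=117 > ρ²=51 → inactive
o2: d²=64 > ρ²=51 → inactive
o3: d²=36 ≤ ρ²=51; F_rep = 17·(0,6)/36² = (0.0000,0.0787)
F = F_att + ΣF_rep = (8.0000,-2.4213)
p' = p + 1/5·F = (-10.4000,-4.4843)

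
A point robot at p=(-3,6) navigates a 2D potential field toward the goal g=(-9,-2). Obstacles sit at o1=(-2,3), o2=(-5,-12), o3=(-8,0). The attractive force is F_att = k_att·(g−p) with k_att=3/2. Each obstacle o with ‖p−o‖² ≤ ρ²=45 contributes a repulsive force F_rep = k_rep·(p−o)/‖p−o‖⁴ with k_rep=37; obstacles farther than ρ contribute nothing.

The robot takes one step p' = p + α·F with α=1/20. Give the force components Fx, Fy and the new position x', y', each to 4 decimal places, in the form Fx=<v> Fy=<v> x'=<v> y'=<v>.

F_att = 3/2·(g−p) = 3/2·(-6,-8) = (-9.0000,-12.0000)
o1: d²=10 ≤ ρ²=45; F_rep = 37·(-1,3)/10² = (-0.3700,1.1100)
o2: d²=328 > ρ²=45 → inactive
o3: d²=61 > ρ²=45 → inactive
F = F_att + ΣF_rep = (-9.3700,-10.8900)
p' = p + 1/20·F = (-3.4685,5.4555)

Fx=-9.3700 Fy=-10.8900 x'=-3.4685 y'=5.4555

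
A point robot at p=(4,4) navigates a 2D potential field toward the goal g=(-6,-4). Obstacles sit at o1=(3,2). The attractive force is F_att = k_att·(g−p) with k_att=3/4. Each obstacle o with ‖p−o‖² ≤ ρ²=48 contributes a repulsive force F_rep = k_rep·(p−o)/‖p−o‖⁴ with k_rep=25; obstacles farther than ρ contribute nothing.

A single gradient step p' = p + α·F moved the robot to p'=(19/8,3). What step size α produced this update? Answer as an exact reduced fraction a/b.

F_att = 3/4·(g−p) = 3/4·(-10,-8) = (-7.5000,-6.0000)
o1: d²=5 ≤ ρ²=48; F_rep = 25·(1,2)/5² = (1.0000,2.0000)
F = F_att + ΣF_rep = (-6.5000,-4.0000)
Δp = p'−p = (-1.6250,-1.0000); α = Δx/Fx = (-13/8) / (-13/2) = 1/4
check: Δy/Fy = (-1) / (-4) = 1/4 ✓

α = 1/4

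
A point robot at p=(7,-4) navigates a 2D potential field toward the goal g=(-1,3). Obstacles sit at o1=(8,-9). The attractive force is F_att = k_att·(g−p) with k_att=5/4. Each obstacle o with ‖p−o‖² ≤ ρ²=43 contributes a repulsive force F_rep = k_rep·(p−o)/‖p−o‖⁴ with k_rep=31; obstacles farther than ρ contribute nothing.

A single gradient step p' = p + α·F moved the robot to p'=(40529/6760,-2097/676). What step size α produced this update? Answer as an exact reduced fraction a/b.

F_att = 5/4·(g−p) = 5/4·(-8,7) = (-10.0000,8.7500)
o1: d²=26 ≤ ρ²=43; F_rep = 31·(-1,5)/26² = (-0.0459,0.2293)
F = F_att + ΣF_rep = (-10.0459,8.9793)
Δp = p'−p = (-1.0046,0.8979); α = Δx/Fx = (-6791/6760) / (-6791/676) = 1/10
check: Δy/Fy = (607/676) / (3035/338) = 1/10 ✓

α = 1/10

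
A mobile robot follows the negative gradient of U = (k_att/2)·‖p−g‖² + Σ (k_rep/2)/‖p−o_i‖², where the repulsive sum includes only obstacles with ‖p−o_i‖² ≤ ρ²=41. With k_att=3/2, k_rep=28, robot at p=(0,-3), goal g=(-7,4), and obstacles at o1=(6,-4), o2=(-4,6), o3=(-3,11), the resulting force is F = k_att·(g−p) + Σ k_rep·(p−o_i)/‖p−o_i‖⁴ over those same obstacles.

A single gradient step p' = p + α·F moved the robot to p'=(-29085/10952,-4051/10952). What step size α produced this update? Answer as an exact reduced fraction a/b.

α = 1/4

F_att = 3/2·(g−p) = 3/2·(-7,7) = (-10.5000,10.5000)
o1: d²=37 ≤ ρ²=41; F_rep = 28·(-6,1)/37² = (-0.1227,0.0205)
o2: d²=97 > ρ²=41 → inactive
o3: d²=205 > ρ²=41 → inactive
F = F_att + ΣF_rep = (-10.6227,10.5205)
Δp = p'−p = (-2.6557,2.6301); α = Δx/Fx = (-29085/10952) / (-29085/2738) = 1/4
check: Δy/Fy = (28805/10952) / (28805/2738) = 1/4 ✓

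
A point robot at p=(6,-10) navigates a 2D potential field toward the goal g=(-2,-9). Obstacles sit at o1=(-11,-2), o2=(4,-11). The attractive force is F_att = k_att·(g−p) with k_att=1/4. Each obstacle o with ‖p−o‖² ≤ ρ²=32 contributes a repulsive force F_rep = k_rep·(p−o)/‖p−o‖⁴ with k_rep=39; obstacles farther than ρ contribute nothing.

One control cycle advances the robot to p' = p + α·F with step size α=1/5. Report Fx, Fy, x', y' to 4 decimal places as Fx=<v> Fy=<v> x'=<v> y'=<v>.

F_att = 1/4·(g−p) = 1/4·(-8,1) = (-2.0000,0.2500)
o1: d²=353 > ρ²=32 → inactive
o2: d²=5 ≤ ρ²=32; F_rep = 39·(2,1)/5² = (3.1200,1.5600)
F = F_att + ΣF_rep = (1.1200,1.8100)
p' = p + 1/5·F = (6.2240,-9.6380)

Fx=1.1200 Fy=1.8100 x'=6.2240 y'=-9.6380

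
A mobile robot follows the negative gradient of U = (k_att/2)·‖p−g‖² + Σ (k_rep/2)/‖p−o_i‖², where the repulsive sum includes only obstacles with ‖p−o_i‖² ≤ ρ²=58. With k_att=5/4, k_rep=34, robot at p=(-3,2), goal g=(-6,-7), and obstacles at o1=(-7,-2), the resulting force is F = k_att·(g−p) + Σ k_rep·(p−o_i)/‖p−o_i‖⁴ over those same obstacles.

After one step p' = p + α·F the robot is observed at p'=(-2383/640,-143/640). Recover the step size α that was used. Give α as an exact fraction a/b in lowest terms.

F_att = 5/4·(g−p) = 5/4·(-3,-9) = (-3.7500,-11.2500)
o1: d²=32 ≤ ρ²=58; F_rep = 34·(4,4)/32² = (0.1328,0.1328)
F = F_att + ΣF_rep = (-3.6172,-11.1172)
Δp = p'−p = (-0.7234,-2.2234); α = Δx/Fx = (-463/640) / (-463/128) = 1/5
check: Δy/Fy = (-1423/640) / (-1423/128) = 1/5 ✓

α = 1/5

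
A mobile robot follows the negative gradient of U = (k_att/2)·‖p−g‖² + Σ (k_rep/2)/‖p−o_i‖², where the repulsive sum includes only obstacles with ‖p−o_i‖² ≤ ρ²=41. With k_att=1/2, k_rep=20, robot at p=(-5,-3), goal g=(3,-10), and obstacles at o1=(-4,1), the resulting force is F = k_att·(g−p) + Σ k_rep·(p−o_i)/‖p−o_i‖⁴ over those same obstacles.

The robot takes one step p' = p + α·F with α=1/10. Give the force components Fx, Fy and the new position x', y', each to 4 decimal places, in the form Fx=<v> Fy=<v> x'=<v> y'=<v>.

Fx=3.9308 Fy=-3.7768 x'=-4.6069 y'=-3.3777

F_att = 1/2·(g−p) = 1/2·(8,-7) = (4.0000,-3.5000)
o1: d²=17 ≤ ρ²=41; F_rep = 20·(-1,-4)/17² = (-0.0692,-0.2768)
F = F_att + ΣF_rep = (3.9308,-3.7768)
p' = p + 1/10·F = (-4.6069,-3.3777)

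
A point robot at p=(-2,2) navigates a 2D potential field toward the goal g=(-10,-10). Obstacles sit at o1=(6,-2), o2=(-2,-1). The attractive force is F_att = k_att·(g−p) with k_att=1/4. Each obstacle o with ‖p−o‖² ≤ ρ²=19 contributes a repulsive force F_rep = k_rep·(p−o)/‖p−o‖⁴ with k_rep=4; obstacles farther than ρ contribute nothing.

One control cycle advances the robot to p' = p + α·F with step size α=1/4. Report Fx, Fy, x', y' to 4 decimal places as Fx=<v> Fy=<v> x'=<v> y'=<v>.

Fx=-2.0000 Fy=-2.8519 x'=-2.5000 y'=1.2870

F_att = 1/4·(g−p) = 1/4·(-8,-12) = (-2.0000,-3.0000)
o1: d²=80 > ρ²=19 → inactive
o2: d²=9 ≤ ρ²=19; F_rep = 4·(0,3)/9² = (0.0000,0.1481)
F = F_att + ΣF_rep = (-2.0000,-2.8519)
p' = p + 1/4·F = (-2.5000,1.2870)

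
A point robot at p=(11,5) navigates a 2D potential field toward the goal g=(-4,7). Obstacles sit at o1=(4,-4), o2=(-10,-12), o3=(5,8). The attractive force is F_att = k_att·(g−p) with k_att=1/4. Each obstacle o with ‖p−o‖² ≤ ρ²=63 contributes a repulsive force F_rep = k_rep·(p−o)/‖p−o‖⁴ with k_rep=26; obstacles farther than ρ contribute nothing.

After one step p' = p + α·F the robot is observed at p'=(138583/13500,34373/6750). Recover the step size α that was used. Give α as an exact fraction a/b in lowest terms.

F_att = 1/4·(g−p) = 1/4·(-15,2) = (-3.7500,0.5000)
o1: d²=130 > ρ²=63 → inactive
o2: d²=730 > ρ²=63 → inactive
o3: d²=45 ≤ ρ²=63; F_rep = 26·(6,-3)/45² = (0.0770,-0.0385)
F = F_att + ΣF_rep = (-3.6730,0.4615)
Δp = p'−p = (-0.7346,0.0923); α = Δx/Fx = (-9917/13500) / (-9917/2700) = 1/5
check: Δy/Fy = (623/6750) / (623/1350) = 1/5 ✓

α = 1/5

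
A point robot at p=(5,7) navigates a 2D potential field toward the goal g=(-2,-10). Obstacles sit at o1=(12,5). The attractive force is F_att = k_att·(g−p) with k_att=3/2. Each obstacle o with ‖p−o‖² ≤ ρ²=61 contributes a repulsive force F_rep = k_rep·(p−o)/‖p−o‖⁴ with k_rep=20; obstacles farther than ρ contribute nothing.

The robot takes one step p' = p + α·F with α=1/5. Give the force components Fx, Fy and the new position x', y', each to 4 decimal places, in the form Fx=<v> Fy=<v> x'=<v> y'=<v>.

F_att = 3/2·(g−p) = 3/2·(-7,-17) = (-10.5000,-25.5000)
o1: d²=53 ≤ ρ²=61; F_rep = 20·(-7,2)/53² = (-0.0498,0.0142)
F = F_att + ΣF_rep = (-10.5498,-25.4858)
p' = p + 1/5·F = (2.8900,1.9028)

Fx=-10.5498 Fy=-25.4858 x'=2.8900 y'=1.9028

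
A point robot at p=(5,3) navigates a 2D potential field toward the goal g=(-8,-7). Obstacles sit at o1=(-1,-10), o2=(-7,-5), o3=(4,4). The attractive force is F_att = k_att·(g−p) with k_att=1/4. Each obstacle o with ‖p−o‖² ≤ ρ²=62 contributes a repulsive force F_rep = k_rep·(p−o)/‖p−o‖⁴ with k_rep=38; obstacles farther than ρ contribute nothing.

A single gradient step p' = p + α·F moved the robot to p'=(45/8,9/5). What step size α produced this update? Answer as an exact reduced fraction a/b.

F_att = 1/4·(g−p) = 1/4·(-13,-10) = (-3.2500,-2.5000)
o1: d²=205 > ρ²=62 → inactive
o2: d²=208 > ρ²=62 → inactive
o3: d²=2 ≤ ρ²=62; F_rep = 38·(1,-1)/2² = (9.5000,-9.5000)
F = F_att + ΣF_rep = (6.2500,-12.0000)
Δp = p'−p = (0.6250,-1.2000); α = Δx/Fx = (5/8) / (25/4) = 1/10
check: Δy/Fy = (-6/5) / (-12) = 1/10 ✓

α = 1/10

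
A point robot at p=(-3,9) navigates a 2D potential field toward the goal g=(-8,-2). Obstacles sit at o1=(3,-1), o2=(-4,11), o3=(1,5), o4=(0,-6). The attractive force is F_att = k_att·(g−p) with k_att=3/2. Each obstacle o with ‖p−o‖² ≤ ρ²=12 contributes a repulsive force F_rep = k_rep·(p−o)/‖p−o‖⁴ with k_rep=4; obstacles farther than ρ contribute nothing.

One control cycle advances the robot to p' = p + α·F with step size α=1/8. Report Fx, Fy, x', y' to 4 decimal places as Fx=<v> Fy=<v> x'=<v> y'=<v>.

Fx=-7.3400 Fy=-16.8200 x'=-3.9175 y'=6.8975

F_att = 3/2·(g−p) = 3/2·(-5,-11) = (-7.5000,-16.5000)
o1: d²=136 > ρ²=12 → inactive
o2: d²=5 ≤ ρ²=12; F_rep = 4·(1,-2)/5² = (0.1600,-0.3200)
o3: d²=32 > ρ²=12 → inactive
o4: d²=234 > ρ²=12 → inactive
F = F_att + ΣF_rep = (-7.3400,-16.8200)
p' = p + 1/8·F = (-3.9175,6.8975)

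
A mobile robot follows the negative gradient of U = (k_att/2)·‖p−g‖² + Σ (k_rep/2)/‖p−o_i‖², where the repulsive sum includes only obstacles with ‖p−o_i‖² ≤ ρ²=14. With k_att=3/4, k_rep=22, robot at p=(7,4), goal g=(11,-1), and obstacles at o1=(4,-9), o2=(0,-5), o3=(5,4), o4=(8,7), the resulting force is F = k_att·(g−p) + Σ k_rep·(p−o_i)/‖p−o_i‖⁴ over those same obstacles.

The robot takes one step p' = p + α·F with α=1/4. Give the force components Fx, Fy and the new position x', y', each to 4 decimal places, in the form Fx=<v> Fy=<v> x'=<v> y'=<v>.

F_att = 3/4·(g−p) = 3/4·(4,-5) = (3.0000,-3.7500)
o1: d²=178 > ρ²=14 → inactive
o2: d²=130 > ρ²=14 → inactive
o3: d²=4 ≤ ρ²=14; F_rep = 22·(2,0)/4² = (2.7500,0.0000)
o4: d²=10 ≤ ρ²=14; F_rep = 22·(-1,-3)/10² = (-0.2200,-0.6600)
F = F_att + ΣF_rep = (5.5300,-4.4100)
p' = p + 1/4·F = (8.3825,2.8975)

Fx=5.5300 Fy=-4.4100 x'=8.3825 y'=2.8975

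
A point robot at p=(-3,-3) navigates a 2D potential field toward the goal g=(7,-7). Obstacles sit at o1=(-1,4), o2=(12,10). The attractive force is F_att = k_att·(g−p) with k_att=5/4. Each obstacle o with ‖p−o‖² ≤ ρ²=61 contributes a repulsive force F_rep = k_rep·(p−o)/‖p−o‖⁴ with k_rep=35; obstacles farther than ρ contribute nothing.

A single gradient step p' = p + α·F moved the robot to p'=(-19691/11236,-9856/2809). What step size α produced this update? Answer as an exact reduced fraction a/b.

F_att = 5/4·(g−p) = 5/4·(10,-4) = (12.5000,-5.0000)
o1: d²=53 ≤ ρ²=61; F_rep = 35·(-2,-7)/53² = (-0.0249,-0.0872)
o2: d²=394 > ρ²=61 → inactive
F = F_att + ΣF_rep = (12.4751,-5.0872)
Δp = p'−p = (1.2475,-0.5087); α = Δx/Fx = (14017/11236) / (70085/5618) = 1/10
check: Δy/Fy = (-1429/2809) / (-14290/2809) = 1/10 ✓

α = 1/10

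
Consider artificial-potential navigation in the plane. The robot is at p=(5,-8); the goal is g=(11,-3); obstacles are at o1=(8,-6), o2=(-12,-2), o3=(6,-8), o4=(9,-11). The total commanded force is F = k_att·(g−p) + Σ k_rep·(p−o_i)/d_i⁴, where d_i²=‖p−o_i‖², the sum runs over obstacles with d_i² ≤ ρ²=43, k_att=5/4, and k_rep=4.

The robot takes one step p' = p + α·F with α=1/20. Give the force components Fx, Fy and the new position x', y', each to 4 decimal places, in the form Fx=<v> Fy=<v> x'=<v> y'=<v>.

Fx=3.4034 Fy=6.2219 x'=5.1702 y'=-7.6889

F_att = 5/4·(g−p) = 5/4·(6,5) = (7.5000,6.2500)
o1: d²=13 ≤ ρ²=43; F_rep = 4·(-3,-2)/13² = (-0.0710,-0.0473)
o2: d²=325 > ρ²=43 → inactive
o3: d²=1 ≤ ρ²=43; F_rep = 4·(-1,0)/1² = (-4.0000,0.0000)
o4: d²=25 ≤ ρ²=43; F_rep = 4·(-4,3)/25² = (-0.0256,0.0192)
F = F_att + ΣF_rep = (3.4034,6.2219)
p' = p + 1/20·F = (5.1702,-7.6889)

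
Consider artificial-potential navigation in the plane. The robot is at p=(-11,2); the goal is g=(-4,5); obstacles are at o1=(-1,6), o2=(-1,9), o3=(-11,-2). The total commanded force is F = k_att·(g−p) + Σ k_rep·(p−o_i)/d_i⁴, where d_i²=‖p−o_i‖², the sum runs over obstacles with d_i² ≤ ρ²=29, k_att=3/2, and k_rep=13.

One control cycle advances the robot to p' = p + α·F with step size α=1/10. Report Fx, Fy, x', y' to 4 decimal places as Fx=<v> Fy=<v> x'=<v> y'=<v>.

Fx=10.5000 Fy=4.7031 x'=-9.9500 y'=2.4703

F_att = 3/2·(g−p) = 3/2·(7,3) = (10.5000,4.5000)
o1: d²=116 > ρ²=29 → inactive
o2: d²=149 > ρ²=29 → inactive
o3: d²=16 ≤ ρ²=29; F_rep = 13·(0,4)/16² = (0.0000,0.2031)
F = F_att + ΣF_rep = (10.5000,4.7031)
p' = p + 1/10·F = (-9.9500,2.4703)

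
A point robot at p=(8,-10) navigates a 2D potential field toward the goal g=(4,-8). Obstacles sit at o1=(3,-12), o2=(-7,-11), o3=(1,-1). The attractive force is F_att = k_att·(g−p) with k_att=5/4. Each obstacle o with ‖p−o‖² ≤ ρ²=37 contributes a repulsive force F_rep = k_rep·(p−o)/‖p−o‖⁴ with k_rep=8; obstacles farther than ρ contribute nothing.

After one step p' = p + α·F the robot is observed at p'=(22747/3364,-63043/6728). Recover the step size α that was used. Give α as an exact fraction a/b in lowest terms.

F_att = 5/4·(g−p) = 5/4·(-4,2) = (-5.0000,2.5000)
o1: d²=29 ≤ ρ²=37; F_rep = 8·(5,2)/29² = (0.0476,0.0190)
o2: d²=226 > ρ²=37 → inactive
o3: d²=130 > ρ²=37 → inactive
F = F_att + ΣF_rep = (-4.9524,2.5190)
Δp = p'−p = (-1.2381,0.6298); α = Δx/Fx = (-4165/3364) / (-4165/841) = 1/4
check: Δy/Fy = (4237/6728) / (4237/1682) = 1/4 ✓

α = 1/4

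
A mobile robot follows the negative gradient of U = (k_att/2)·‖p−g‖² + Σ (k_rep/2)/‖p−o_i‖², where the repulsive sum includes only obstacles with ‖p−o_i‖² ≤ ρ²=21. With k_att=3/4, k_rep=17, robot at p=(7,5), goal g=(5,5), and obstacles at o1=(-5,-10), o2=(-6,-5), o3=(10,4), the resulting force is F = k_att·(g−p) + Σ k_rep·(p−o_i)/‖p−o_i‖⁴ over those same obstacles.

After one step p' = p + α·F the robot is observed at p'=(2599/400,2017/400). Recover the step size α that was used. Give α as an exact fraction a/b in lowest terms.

F_att = 3/4·(g−p) = 3/4·(-2,0) = (-1.5000,0.0000)
o1: d²=369 > ρ²=21 → inactive
o2: d²=269 > ρ²=21 → inactive
o3: d²=10 ≤ ρ²=21; F_rep = 17·(-3,1)/10² = (-0.5100,0.1700)
F = F_att + ΣF_rep = (-2.0100,0.1700)
Δp = p'−p = (-0.5025,0.0425); α = Δx/Fx = (-201/400) / (-201/100) = 1/4
check: Δy/Fy = (17/400) / (17/100) = 1/4 ✓

α = 1/4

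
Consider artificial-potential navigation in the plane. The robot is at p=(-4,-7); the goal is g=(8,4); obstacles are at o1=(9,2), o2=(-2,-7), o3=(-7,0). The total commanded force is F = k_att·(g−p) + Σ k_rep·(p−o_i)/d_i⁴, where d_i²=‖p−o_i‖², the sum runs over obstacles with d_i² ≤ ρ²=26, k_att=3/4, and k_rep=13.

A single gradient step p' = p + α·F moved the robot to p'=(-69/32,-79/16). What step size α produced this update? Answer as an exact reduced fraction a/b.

F_att = 3/4·(g−p) = 3/4·(12,11) = (9.0000,8.2500)
o1: d²=250 > ρ²=26 → inactive
o2: d²=4 ≤ ρ²=26; F_rep = 13·(-2,0)/4² = (-1.6250,0.0000)
o3: d²=58 > ρ²=26 → inactive
F = F_att + ΣF_rep = (7.3750,8.2500)
Δp = p'−p = (1.8438,2.0625); α = Δx/Fx = (59/32) / (59/8) = 1/4
check: Δy/Fy = (33/16) / (33/4) = 1/4 ✓

α = 1/4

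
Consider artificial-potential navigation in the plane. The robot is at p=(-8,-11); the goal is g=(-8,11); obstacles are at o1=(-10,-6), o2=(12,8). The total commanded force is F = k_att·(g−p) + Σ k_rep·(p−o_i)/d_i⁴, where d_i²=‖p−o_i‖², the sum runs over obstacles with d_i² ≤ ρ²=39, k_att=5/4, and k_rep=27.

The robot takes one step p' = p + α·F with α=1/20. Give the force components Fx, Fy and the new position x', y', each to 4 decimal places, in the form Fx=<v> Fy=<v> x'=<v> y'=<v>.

F_att = 5/4·(g−p) = 5/4·(0,22) = (0.0000,27.5000)
o1: d²=29 ≤ ρ²=39; F_rep = 27·(2,-5)/29² = (0.0642,-0.1605)
o2: d²=761 > ρ²=39 → inactive
F = F_att + ΣF_rep = (0.0642,27.3395)
p' = p + 1/20·F = (-7.9968,-9.6330)

Fx=0.0642 Fy=27.3395 x'=-7.9968 y'=-9.6330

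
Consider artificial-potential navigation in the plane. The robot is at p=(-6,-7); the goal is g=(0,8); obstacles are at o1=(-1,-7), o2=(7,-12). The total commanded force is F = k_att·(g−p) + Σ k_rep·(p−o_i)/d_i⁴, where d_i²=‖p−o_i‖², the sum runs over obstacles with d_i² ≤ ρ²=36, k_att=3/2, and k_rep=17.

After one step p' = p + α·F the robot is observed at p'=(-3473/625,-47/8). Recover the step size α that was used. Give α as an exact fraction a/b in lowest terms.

F_att = 3/2·(g−p) = 3/2·(6,15) = (9.0000,22.5000)
o1: d²=25 ≤ ρ²=36; F_rep = 17·(-5,0)/25² = (-0.1360,0.0000)
o2: d²=194 > ρ²=36 → inactive
F = F_att + ΣF_rep = (8.8640,22.5000)
Δp = p'−p = (0.4432,1.1250); α = Δx/Fx = (277/625) / (1108/125) = 1/20
check: Δy/Fy = (9/8) / (45/2) = 1/20 ✓

α = 1/20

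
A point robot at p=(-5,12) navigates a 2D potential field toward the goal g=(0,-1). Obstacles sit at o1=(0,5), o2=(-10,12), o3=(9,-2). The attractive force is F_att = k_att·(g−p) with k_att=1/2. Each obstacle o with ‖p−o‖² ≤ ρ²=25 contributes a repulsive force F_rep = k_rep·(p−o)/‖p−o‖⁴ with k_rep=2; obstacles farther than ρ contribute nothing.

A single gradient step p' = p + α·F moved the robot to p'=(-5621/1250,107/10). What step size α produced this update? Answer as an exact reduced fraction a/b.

α = 1/5

F_att = 1/2·(g−p) = 1/2·(5,-13) = (2.5000,-6.5000)
o1: d²=74 > ρ²=25 → inactive
o2: d²=25 ≤ ρ²=25; F_rep = 2·(5,0)/25² = (0.0160,0.0000)
o3: d²=392 > ρ²=25 → inactive
F = F_att + ΣF_rep = (2.5160,-6.5000)
Δp = p'−p = (0.5032,-1.3000); α = Δx/Fx = (629/1250) / (629/250) = 1/5
check: Δy/Fy = (-13/10) / (-13/2) = 1/5 ✓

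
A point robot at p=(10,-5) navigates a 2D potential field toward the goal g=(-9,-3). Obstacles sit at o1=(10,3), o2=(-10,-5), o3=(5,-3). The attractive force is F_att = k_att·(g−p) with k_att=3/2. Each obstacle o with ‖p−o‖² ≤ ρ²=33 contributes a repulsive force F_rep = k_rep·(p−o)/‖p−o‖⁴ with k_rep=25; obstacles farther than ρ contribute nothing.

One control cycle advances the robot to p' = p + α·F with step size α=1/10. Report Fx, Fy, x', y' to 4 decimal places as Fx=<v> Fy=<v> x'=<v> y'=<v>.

Fx=-28.3514 Fy=2.9405 x'=7.1649 y'=-4.7059

F_att = 3/2·(g−p) = 3/2·(-19,2) = (-28.5000,3.0000)
o1: d²=64 > ρ²=33 → inactive
o2: d²=400 > ρ²=33 → inactive
o3: d²=29 ≤ ρ²=33; F_rep = 25·(5,-2)/29² = (0.1486,-0.0595)
F = F_att + ΣF_rep = (-28.3514,2.9405)
p' = p + 1/10·F = (7.1649,-4.7059)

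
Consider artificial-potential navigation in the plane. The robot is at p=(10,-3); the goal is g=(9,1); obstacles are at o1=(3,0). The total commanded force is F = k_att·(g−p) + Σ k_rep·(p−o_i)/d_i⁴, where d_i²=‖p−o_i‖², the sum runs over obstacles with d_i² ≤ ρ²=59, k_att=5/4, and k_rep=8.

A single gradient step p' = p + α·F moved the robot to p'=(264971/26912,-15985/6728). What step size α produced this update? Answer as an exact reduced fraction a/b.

F_att = 5/4·(g−p) = 5/4·(-1,4) = (-1.2500,5.0000)
o1: d²=58 ≤ ρ²=59; F_rep = 8·(7,-3)/58² = (0.0166,-0.0071)
F = F_att + ΣF_rep = (-1.2334,4.9929)
Δp = p'−p = (-0.1542,0.6241); α = Δx/Fx = (-4149/26912) / (-4149/3364) = 1/8
check: Δy/Fy = (4199/6728) / (4199/841) = 1/8 ✓

α = 1/8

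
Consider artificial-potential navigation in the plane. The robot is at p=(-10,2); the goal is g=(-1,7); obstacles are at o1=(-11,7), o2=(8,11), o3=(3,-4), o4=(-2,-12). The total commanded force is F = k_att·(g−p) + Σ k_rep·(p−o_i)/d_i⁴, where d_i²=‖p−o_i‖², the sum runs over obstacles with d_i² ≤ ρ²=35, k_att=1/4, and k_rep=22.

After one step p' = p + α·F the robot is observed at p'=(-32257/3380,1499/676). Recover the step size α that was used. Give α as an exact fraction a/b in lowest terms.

F_att = 1/4·(g−p) = 1/4·(9,5) = (2.2500,1.2500)
o1: d²=26 ≤ ρ²=35; F_rep = 22·(1,-5)/26² = (0.0325,-0.1627)
o2: d²=405 > ρ²=35 → inactive
o3: d²=205 > ρ²=35 → inactive
o4: d²=260 > ρ²=35 → inactive
F = F_att + ΣF_rep = (2.2825,1.0873)
Δp = p'−p = (0.4565,0.2175); α = Δx/Fx = (1543/3380) / (1543/676) = 1/5
check: Δy/Fy = (147/676) / (735/676) = 1/5 ✓

α = 1/5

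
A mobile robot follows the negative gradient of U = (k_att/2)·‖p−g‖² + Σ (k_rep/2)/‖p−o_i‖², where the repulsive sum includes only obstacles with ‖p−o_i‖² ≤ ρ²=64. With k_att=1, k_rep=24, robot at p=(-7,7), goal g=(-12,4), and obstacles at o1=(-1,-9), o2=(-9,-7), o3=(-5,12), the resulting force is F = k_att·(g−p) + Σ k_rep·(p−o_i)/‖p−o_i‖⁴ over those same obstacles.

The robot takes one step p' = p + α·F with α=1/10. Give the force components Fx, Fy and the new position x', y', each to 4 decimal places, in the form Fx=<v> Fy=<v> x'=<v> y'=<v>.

Fx=-5.0571 Fy=-3.1427 x'=-7.5057 y'=6.6857

F_att = 1·(g−p) = 1·(-5,-3) = (-5.0000,-3.0000)
o1: d²=292 > ρ²=64 → inactive
o2: d²=200 > ρ²=64 → inactive
o3: d²=29 ≤ ρ²=64; F_rep = 24·(-2,-5)/29² = (-0.0571,-0.1427)
F = F_att + ΣF_rep = (-5.0571,-3.1427)
p' = p + 1/10·F = (-7.5057,6.6857)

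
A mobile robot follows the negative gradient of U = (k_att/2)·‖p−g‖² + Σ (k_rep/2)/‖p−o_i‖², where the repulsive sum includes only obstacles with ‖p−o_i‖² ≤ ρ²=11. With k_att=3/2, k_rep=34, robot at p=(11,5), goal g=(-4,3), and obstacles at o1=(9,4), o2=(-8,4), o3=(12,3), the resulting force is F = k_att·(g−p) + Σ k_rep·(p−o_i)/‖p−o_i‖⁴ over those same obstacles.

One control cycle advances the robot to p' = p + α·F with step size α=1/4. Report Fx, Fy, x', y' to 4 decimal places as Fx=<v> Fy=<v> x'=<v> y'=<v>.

Fx=-21.1400 Fy=1.0800 x'=5.7150 y'=5.2700

F_att = 3/2·(g−p) = 3/2·(-15,-2) = (-22.5000,-3.0000)
o1: d²=5 ≤ ρ²=11; F_rep = 34·(2,1)/5² = (2.7200,1.3600)
o2: d²=362 > ρ²=11 → inactive
o3: d²=5 ≤ ρ²=11; F_rep = 34·(-1,2)/5² = (-1.3600,2.7200)
F = F_att + ΣF_rep = (-21.1400,1.0800)
p' = p + 1/4·F = (5.7150,5.2700)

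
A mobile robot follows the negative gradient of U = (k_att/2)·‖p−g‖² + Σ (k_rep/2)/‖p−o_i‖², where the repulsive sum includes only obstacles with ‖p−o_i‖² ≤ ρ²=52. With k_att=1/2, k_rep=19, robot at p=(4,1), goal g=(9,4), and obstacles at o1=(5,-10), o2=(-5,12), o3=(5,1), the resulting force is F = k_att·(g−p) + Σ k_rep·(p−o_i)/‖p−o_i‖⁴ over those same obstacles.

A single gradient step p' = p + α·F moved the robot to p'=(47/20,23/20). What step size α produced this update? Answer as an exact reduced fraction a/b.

α = 1/10

F_att = 1/2·(g−p) = 1/2·(5,3) = (2.5000,1.5000)
o1: d²=122 > ρ²=52 → inactive
o2: d²=202 > ρ²=52 → inactive
o3: d²=1 ≤ ρ²=52; F_rep = 19·(-1,0)/1² = (-19.0000,0.0000)
F = F_att + ΣF_rep = (-16.5000,1.5000)
Δp = p'−p = (-1.6500,0.1500); α = Δx/Fx = (-33/20) / (-33/2) = 1/10
check: Δy/Fy = (3/20) / (3/2) = 1/10 ✓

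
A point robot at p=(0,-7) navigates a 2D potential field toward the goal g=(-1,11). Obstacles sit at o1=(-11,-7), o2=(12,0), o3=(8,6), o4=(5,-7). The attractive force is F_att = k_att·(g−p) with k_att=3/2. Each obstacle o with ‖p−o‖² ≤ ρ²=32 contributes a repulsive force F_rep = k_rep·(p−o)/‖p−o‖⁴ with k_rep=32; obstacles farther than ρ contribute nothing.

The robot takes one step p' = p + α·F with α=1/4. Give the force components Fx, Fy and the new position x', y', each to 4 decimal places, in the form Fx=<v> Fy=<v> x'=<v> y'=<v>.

Fx=-1.7560 Fy=27.0000 x'=-0.4390 y'=-0.2500

F_att = 3/2·(g−p) = 3/2·(-1,18) = (-1.5000,27.0000)
o1: d²=121 > ρ²=32 → inactive
o2: d²=193 > ρ²=32 → inactive
o3: d²=233 > ρ²=32 → inactive
o4: d²=25 ≤ ρ²=32; F_rep = 32·(-5,0)/25² = (-0.2560,0.0000)
F = F_att + ΣF_rep = (-1.7560,27.0000)
p' = p + 1/4·F = (-0.4390,-0.2500)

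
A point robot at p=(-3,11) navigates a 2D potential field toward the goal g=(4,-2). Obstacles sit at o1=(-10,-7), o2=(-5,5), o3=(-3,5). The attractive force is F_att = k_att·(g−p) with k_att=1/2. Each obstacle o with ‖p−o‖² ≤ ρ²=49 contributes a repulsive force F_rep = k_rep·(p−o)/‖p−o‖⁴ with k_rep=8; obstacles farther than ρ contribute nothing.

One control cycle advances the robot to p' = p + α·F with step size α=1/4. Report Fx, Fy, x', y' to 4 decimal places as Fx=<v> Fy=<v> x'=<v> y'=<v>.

F_att = 1/2·(g−p) = 1/2·(7,-13) = (3.5000,-6.5000)
o1: d²=373 > ρ²=49 → inactive
o2: d²=40 ≤ ρ²=49; F_rep = 8·(2,6)/40² = (0.0100,0.0300)
o3: d²=36 ≤ ρ²=49; F_rep = 8·(0,6)/36² = (0.0000,0.0370)
F = F_att + ΣF_rep = (3.5100,-6.4330)
p' = p + 1/4·F = (-2.1225,9.3918)

Fx=3.5100 Fy=-6.4330 x'=-2.1225 y'=9.3918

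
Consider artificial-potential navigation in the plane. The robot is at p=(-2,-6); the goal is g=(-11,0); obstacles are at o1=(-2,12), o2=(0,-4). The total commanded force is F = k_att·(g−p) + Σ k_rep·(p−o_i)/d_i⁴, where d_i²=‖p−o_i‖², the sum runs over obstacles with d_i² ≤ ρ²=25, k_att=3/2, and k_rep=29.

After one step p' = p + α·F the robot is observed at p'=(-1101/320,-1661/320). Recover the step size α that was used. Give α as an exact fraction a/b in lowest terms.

F_att = 3/2·(g−p) = 3/2·(-9,6) = (-13.5000,9.0000)
o1: d²=324 > ρ²=25 → inactive
o2: d²=8 ≤ ρ²=25; F_rep = 29·(-2,-2)/8² = (-0.9062,-0.9062)
F = F_att + ΣF_rep = (-14.4062,8.0938)
Δp = p'−p = (-1.4406,0.8094); α = Δx/Fx = (-461/320) / (-461/32) = 1/10
check: Δy/Fy = (259/320) / (259/32) = 1/10 ✓

α = 1/10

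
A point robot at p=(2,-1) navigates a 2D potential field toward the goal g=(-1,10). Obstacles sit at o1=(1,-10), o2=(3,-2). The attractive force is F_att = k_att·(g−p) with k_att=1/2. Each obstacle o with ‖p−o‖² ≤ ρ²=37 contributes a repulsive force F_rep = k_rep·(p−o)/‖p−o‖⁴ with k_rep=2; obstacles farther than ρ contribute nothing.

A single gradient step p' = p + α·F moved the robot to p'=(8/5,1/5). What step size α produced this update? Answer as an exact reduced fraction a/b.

α = 1/5

F_att = 1/2·(g−p) = 1/2·(-3,11) = (-1.5000,5.5000)
o1: d²=82 > ρ²=37 → inactive
o2: d²=2 ≤ ρ²=37; F_rep = 2·(-1,1)/2² = (-0.5000,0.5000)
F = F_att + ΣF_rep = (-2.0000,6.0000)
Δp = p'−p = (-0.4000,1.2000); α = Δx/Fx = (-2/5) / (-2) = 1/5
check: Δy/Fy = (6/5) / (6) = 1/5 ✓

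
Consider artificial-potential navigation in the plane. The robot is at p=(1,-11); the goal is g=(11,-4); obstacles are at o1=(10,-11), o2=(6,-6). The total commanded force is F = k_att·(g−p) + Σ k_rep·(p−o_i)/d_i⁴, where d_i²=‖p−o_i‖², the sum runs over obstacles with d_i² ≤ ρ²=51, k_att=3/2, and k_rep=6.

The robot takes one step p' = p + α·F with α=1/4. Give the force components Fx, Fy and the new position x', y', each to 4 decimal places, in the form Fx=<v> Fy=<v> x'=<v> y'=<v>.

Fx=14.9880 Fy=10.4880 x'=4.7470 y'=-8.3780

F_att = 3/2·(g−p) = 3/2·(10,7) = (15.0000,10.5000)
o1: d²=81 > ρ²=51 → inactive
o2: d²=50 ≤ ρ²=51; F_rep = 6·(-5,-5)/50² = (-0.0120,-0.0120)
F = F_att + ΣF_rep = (14.9880,10.4880)
p' = p + 1/4·F = (4.7470,-8.3780)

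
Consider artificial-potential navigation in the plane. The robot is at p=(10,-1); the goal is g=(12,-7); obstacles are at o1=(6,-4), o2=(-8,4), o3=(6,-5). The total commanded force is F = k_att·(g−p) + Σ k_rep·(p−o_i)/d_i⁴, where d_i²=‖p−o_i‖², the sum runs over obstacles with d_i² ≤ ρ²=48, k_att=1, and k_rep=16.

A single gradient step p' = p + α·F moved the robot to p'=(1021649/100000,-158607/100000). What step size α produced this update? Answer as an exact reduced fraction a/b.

F_att = 1·(g−p) = 1·(2,-6) = (2.0000,-6.0000)
o1: d²=25 ≤ ρ²=48; F_rep = 16·(4,3)/25² = (0.1024,0.0768)
o2: d²=349 > ρ²=48 → inactive
o3: d²=32 ≤ ρ²=48; F_rep = 16·(4,4)/32² = (0.0625,0.0625)
F = F_att + ΣF_rep = (2.1649,-5.8607)
Δp = p'−p = (0.2165,-0.5861); α = Δx/Fx = (21649/100000) / (21649/10000) = 1/10
check: Δy/Fy = (-58607/100000) / (-58607/10000) = 1/10 ✓

α = 1/10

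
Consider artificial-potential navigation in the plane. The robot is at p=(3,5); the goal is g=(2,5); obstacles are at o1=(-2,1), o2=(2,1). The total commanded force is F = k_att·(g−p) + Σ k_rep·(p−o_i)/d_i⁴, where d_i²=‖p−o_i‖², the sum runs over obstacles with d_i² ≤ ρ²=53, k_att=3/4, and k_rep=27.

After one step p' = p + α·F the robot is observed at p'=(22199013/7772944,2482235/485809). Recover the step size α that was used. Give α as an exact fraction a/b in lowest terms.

F_att = 3/4·(g−p) = 3/4·(-1,0) = (-0.7500,0.0000)
o1: d²=41 ≤ ρ²=53; F_rep = 27·(5,4)/41² = (0.0803,0.0642)
o2: d²=17 ≤ ρ²=53; F_rep = 27·(1,4)/17² = (0.0934,0.3737)
F = F_att + ΣF_rep = (-0.5763,0.4379)
Δp = p'−p = (-0.1441,0.1095); α = Δx/Fx = (-1119819/7772944) / (-1119819/1943236) = 1/4
check: Δy/Fy = (53190/485809) / (212760/485809) = 1/4 ✓

α = 1/4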